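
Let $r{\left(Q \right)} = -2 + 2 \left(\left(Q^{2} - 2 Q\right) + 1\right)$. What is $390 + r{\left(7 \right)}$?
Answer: $460$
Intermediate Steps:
$r{\left(Q \right)} = - 4 Q + 2 Q^{2}$ ($r{\left(Q \right)} = -2 + 2 \left(1 + Q^{2} - 2 Q\right) = -2 + \left(2 - 4 Q + 2 Q^{2}\right) = - 4 Q + 2 Q^{2}$)
$390 + r{\left(7 \right)} = 390 + 2 \cdot 7 \left(-2 + 7\right) = 390 + 2 \cdot 7 \cdot 5 = 390 + 70 = 460$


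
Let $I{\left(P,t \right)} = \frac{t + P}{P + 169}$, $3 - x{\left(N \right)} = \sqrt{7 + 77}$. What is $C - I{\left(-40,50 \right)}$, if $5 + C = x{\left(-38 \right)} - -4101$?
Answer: $\frac{528761}{129} - 2 \sqrt{21} \approx 4089.8$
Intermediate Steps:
$x{\left(N \right)} = 3 - 2 \sqrt{21}$ ($x{\left(N \right)} = 3 - \sqrt{7 + 77} = 3 - \sqrt{84} = 3 - 2 \sqrt{21}$)
$I{\left(P,t \right)} = \frac{P + t}{169 + P}$
$C = 4099 - 2 \sqrt{21}$ ($C = -5 + \left(\left(3 - 2 \sqrt{21}\right) - -4101\right) = -5 + \left(\left(3 - 2 \sqrt{21}\right) + 4101\right) = -5 + \left(4104 - 2 \sqrt{21}\right) = 4099 - 2 \sqrt{21} \approx 4089.8$)
$C - I{\left(-40,50 \right)} = \left(4099 - 2 \sqrt{21}\right) - \frac{-40 + 50}{169 - 40} = \left(4099 - 2 \sqrt{21}\right) - \frac{1}{129} \cdot 10 = \left(4099 - 2 \sqrt{21}\right) - \frac{10}{129} = \frac{528761}{129} - 2 \sqrt{21}$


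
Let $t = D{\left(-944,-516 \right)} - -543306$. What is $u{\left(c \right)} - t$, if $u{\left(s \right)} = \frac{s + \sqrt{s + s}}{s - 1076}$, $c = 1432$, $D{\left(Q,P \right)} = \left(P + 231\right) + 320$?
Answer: $- \frac{48356991}{89} + \frac{\sqrt{179}}{89} \approx -5.4334 \cdot 10^{5}$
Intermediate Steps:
$D{\left(Q,P \right)} = 551 + P$ ($D{\left(Q,P \right)} = \left(231 + P\right) + 320 = 551 + P$)
$u{\left(s \right)} = \frac{s + \sqrt{2} \sqrt{s}}{-1076 + s}$ ($u{\left(s \right)} = \frac{s + \sqrt{2 s}}{-1076 + s} = \frac{s + \sqrt{2} \sqrt{s}}{-1076 + s}$)
$t = 543341$ ($t = \left(551 - 516\right) - -543306 = 35 + 543306 = 543341$)
$u{\left(c \right)} - t = \frac{1432 + \sqrt{2} \sqrt{1432}}{-1076 + 1432} - 543341 = \frac{1432 + \sqrt{2} \cdot 2 \sqrt{358}}{356} - 543341 = \frac{1432 + 4 \sqrt{179}}{356} - 543341 = \left(\frac{358}{89} + \frac{\sqrt{179}}{89}\right) - 543341 = - \frac{48356991}{89} + \frac{\sqrt{179}}{89}$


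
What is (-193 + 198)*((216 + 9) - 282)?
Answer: -285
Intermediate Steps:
(-193 + 198)*((216 + 9) - 282) = 5*(225 - 282) = 5*(-57) = -285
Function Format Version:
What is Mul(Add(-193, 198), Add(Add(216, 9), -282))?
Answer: -285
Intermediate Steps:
Mul(Add(-193, 198), Add(Add(216, 9), -282)) = Mul(5, Add(225, -282)) = Mul(5, -57) = -285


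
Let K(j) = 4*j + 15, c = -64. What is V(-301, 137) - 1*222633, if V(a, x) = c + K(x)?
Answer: -222134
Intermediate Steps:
K(j) = 15 + 4*j
V(a, x) = -49 + 4*x (V(a, x) = -64 + (15 + 4*x) = -49 + 4*x)
V(-301, 137) - 1*222633 = (-49 + 4*137) - 1*222633 = (-49 + 548) - 222633 = 499 - 222633 = -222134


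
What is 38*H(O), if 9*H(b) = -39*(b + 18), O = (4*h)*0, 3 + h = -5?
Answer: -2964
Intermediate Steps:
h = -8 (h = -3 - 5 = -8)
O = 0 (O = (4*(-8))*0 = -32*0 = 0)
H(b) = -78 - 13*b/3 (H(b) = (-39*(b + 18))/9 = (-39*(18 + b))/9 = (-702 - 39*b)/9 = -78 - 13*b/3)
38*H(O) = 38*(-78 - 13/3*0) = 38*(-78 + 0) = 38*(-78) = -2964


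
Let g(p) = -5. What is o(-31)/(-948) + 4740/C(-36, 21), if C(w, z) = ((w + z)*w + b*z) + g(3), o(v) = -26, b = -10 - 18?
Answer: -2246071/25122 ≈ -89.406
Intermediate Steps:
b = -28
C(w, z) = -5 - 28*z + w*(w + z) (C(w, z) = ((w + z)*w - 28*z) - 5 = (w*(w + z) - 28*z) - 5 = (-28*z + w*(w + z)) - 5 = -5 - 28*z + w*(w + z))
o(-31)/(-948) + 4740/C(-36, 21) = -26/(-948) + 4740/(-5 + (-36)² - 28*21 - 36*21) = -26*(-1/948) + 4740/(-5 + 1296 - 588 - 756) = 13/474 + 4740/(-53) = 13/474 + 4740*(-1/53) = 13/474 - 4740/53 = -2246071/25122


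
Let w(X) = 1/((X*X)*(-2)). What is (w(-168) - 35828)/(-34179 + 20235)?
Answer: 2022418945/787110912 ≈ 2.5694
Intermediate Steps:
w(X) = -1/(2*X²) (w(X) = 1/(X²*(-2)) = 1/(-2*X²) = -1/(2*X²))
(w(-168) - 35828)/(-34179 + 20235) = (-½/(-168)² - 35828)/(-34179 + 20235) = (-½*1/28224 - 35828)/(-13944) = (-1/56448 - 35828)*(-1/13944) = -2022418945/56448*(-1/13944) = 2022418945/787110912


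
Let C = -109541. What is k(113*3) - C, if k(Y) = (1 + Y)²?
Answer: 225141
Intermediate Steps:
k(113*3) - C = (1 + 113*3)² - 1*(-109541) = (1 + 339)² + 109541 = 340² + 109541 = 115600 + 109541 = 225141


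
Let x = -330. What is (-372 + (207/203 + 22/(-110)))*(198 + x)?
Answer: 49730736/1015 ≈ 48996.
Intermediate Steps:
(-372 + (207/203 + 22/(-110)))*(198 + x) = (-372 + (207/203 + 22/(-110)))*(198 - 330) = (-372 + (207*(1/203) + 22*(-1/110)))*(-132) = (-372 + (207/203 - ⅕))*(-132) = (-372 + 832/1015)*(-132) = -376748/1015*(-132) = 49730736/1015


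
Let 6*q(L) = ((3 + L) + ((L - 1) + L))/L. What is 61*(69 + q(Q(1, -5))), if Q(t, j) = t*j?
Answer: 127063/30 ≈ 4235.4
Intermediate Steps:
Q(t, j) = j*t
q(L) = (2 + 3*L)/(6*L) (q(L) = (((3 + L) + ((L - 1) + L))/L)/6 = (((3 + L) + ((-1 + L) + L))/L)/6 = (((3 + L) + (-1 + 2*L))/L)/6 = ((2 + 3*L)/L)/6 = (2 + 3*L)/(6*L))
61*(69 + q(Q(1, -5))) = 61*(69 + (2 + 3*(-5*1))/(6*((-5*1)))) = 61*(69 + (⅙)*(2 + 3*(-5))/(-5)) = 61*(69 + (⅙)*(-⅕)*(2 - 15)) = 61*(69 + (⅙)*(-⅕)*(-13)) = 61*(69 + 13/30) = 61*(2083/30) = 127063/30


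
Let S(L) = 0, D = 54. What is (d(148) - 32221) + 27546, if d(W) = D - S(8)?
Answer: -4621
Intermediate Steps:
d(W) = 54 (d(W) = 54 - 1*0 = 54 + 0 = 54)
(d(148) - 32221) + 27546 = (54 - 32221) + 27546 = -32167 + 27546 = -4621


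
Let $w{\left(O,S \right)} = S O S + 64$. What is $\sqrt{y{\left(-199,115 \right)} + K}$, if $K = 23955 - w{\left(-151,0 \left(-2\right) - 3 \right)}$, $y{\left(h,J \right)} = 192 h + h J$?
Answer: $i \sqrt{35843} \approx 189.32 i$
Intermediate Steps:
$y{\left(h,J \right)} = 192 h + J h$
$w{\left(O,S \right)} = 64 + O S^{2}$ ($w{\left(O,S \right)} = O S S + 64 = O S^{2} + 64 = 64 + O S^{2}$)
$K = 25250$ ($K = 23955 - \left(64 - 151 \left(0 \left(-2\right) - 3\right)^{2}\right) = 23955 - \left(64 - 151 \left(0 - 3\right)^{2}\right) = 23955 - \left(64 - 151 \left(-3\right)^{2}\right) = 23955 - \left(64 - 1359\right) = 23955 - -1295 = 23955 + 1295 = 25250$)
$\sqrt{y{\left(-199,115 \right)} + K} = \sqrt{- 199 \left(192 + 115\right) + 25250} = \sqrt{\left(-199\right) 307 + 25250} = \sqrt{-61093 + 25250} = \sqrt{-35843} = i \sqrt{35843}$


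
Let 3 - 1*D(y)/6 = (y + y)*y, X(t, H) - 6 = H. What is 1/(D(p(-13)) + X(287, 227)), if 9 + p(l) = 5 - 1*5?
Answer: -1/721 ≈ -0.0013870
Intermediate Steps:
p(l) = -9 (p(l) = -9 + (5 - 1*5) = -9 + (5 - 5) = -9 + 0 = -9)
X(t, H) = 6 + H
D(y) = 18 - 12*y**2 (D(y) = 18 - 6*(y + y)*y = 18 - 6*2*y*y = 18 - 12*y**2)
1/(D(p(-13)) + X(287, 227)) = 1/((18 - 12*(-9)**2) + (6 + 227)) = 1/((18 - 12*81) + 233) = 1/((18 - 972) + 233) = 1/(-954 + 233) = 1/(-721) = -1/721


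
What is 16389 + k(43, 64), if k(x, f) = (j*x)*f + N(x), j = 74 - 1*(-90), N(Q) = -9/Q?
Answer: 20111822/43 ≈ 4.6772e+5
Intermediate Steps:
j = 164 (j = 74 + 90 = 164)
k(x, f) = -9/x + 164*f*x (k(x, f) = (164*x)*f - 9/x = 164*f*x - 9/x = -9/x + 164*f*x)
16389 + k(43, 64) = 16389 + (-9/43 + 164*64*43) = 16389 + (-9*1/43 + 451328) = 16389 + (-9/43 + 451328) = 16389 + 19407095/43 = 20111822/43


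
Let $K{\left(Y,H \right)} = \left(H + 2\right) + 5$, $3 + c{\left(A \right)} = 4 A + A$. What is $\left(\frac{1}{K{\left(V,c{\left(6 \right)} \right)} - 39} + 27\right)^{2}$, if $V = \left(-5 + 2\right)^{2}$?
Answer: $\frac{17956}{25} \approx 718.24$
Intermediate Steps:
$V = 9$ ($V = \left(-3\right)^{2} = 9$)
$c{\left(A \right)} = -3 + 5 A$ ($c{\left(A \right)} = -3 + \left(4 A + A\right) = -3 + 5 A$)
$K{\left(Y,H \right)} = 7 + H$ ($K{\left(Y,H \right)} = \left(2 + H\right) + 5 = 7 + H$)
$\left(\frac{1}{K{\left(V,c{\left(6 \right)} \right)} - 39} + 27\right)^{2} = \left(\frac{1}{\left(7 + \left(-3 + 5 \cdot 6\right)\right) - 39} + 27\right)^{2} = \left(\frac{1}{\left(7 + \left(-3 + 30\right)\right) - 39} + 27\right)^{2} = \left(\frac{1}{\left(7 + 27\right) - 39} + 27\right)^{2} = \left(\frac{1}{34 - 39} + 27\right)^{2} = \left(\frac{1}{-5} + 27\right)^{2} = \left(- \frac{1}{5} + 27\right)^{2} = \left(\frac{134}{5}\right)^{2} = \frac{17956}{25}$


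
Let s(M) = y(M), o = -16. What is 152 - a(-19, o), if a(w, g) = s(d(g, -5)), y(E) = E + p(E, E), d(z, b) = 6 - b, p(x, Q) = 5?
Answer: 136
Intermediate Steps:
y(E) = 5 + E (y(E) = E + 5 = 5 + E)
s(M) = 5 + M
a(w, g) = 16 (a(w, g) = 5 + (6 - 1*(-5)) = 5 + (6 + 5) = 5 + 11 = 16)
152 - a(-19, o) = 152 - 1*16 = 152 - 16 = 136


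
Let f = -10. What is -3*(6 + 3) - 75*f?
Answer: 723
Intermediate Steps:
-3*(6 + 3) - 75*f = -3*(6 + 3) - 75*(-10) = -3*9 + 750 = -27 + 750 = 723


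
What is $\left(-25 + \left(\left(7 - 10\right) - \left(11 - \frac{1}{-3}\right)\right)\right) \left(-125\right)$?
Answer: $\frac{14750}{3} \approx 4916.7$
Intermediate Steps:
$\left(-25 + \left(\left(7 - 10\right) - \left(11 - \frac{1}{-3}\right)\right)\right) \left(-125\right) = \left(-25 + \left(\left(7 - 10\right) - \left(11 - - \frac{1}{3}\right)\right)\right) \left(-125\right) = \left(-25 - \frac{43}{3}\right) \left(-125\right) = \left(- \frac{118}{3}\right) \left(-125\right) = \frac{14750}{3}$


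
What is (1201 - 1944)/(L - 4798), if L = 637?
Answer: 743/4161 ≈ 0.17856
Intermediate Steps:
(1201 - 1944)/(L - 4798) = (1201 - 1944)/(637 - 4798) = -743/(-4161) = -743*(-1/4161) = 743/4161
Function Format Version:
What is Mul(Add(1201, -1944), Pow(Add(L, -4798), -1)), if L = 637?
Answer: Rational(743, 4161) ≈ 0.17856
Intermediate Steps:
Mul(Add(1201, -1944), Pow(Add(L, -4798), -1)) = Mul(Add(1201, -1944), Pow(Add(637, -4798), -1)) = Mul(-743, Pow(-4161, -1)) = Mul(-743, Rational(-1, 4161)) = Rational(743, 4161)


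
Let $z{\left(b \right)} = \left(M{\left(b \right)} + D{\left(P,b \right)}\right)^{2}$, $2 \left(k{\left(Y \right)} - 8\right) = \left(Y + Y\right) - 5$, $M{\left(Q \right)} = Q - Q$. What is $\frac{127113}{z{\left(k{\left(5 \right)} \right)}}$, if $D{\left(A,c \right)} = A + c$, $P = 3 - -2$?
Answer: $\frac{508452}{961} \approx 529.09$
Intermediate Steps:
$P = 5$ ($P = 3 + 2 = 5$)
$M{\left(Q \right)} = 0$
$k{\left(Y \right)} = \frac{11}{2} + Y$ ($k{\left(Y \right)} = 8 + \frac{\left(Y + Y\right) - 5}{2} = 8 + \frac{2 Y - 5}{2} = 8 + \frac{-5 + 2 Y}{2} = 8 + \left(- \frac{5}{2} + Y\right) = \frac{11}{2} + Y$)
$z{\left(b \right)} = \left(5 + b\right)^{2}$ ($z{\left(b \right)} = \left(0 + \left(5 + b\right)\right)^{2} = \left(5 + b\right)^{2}$)
$\frac{127113}{z{\left(k{\left(5 \right)} \right)}} = \frac{127113}{\left(5 + \left(\frac{11}{2} + 5\right)\right)^{2}} = \frac{127113}{\left(5 + \frac{21}{2}\right)^{2}} = \frac{127113}{\left(\frac{31}{2}\right)^{2}} = \frac{127113}{\frac{961}{4}} = 127113 \cdot \frac{4}{961} = \frac{508452}{961}$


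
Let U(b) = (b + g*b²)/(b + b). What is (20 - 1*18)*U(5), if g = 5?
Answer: 26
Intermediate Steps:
U(b) = (b + 5*b²)/(2*b) (U(b) = (b + 5*b²)/(b + b) = (b + 5*b²)/((2*b)) = (b + 5*b²)*(1/(2*b)) = (b + 5*b²)/(2*b))
(20 - 1*18)*U(5) = (20 - 1*18)*(½ + (5/2)*5) = (20 - 18)*(½ + 25/2) = 2*13 = 26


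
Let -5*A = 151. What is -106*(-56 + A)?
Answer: 45686/5 ≈ 9137.2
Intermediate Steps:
A = -151/5 (A = -1/5*151 = -151/5 ≈ -30.200)
-106*(-56 + A) = -106*(-56 - 151/5) = -106*(-431/5) = 45686/5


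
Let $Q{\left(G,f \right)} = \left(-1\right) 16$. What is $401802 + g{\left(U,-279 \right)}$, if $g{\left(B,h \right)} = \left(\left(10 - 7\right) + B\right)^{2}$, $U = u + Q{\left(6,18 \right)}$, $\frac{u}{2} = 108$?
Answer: $443011$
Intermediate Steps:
$u = 216$ ($u = 2 \cdot 108 = 216$)
$Q{\left(G,f \right)} = -16$
$U = 200$ ($U = 216 - 16 = 200$)
$g{\left(B,h \right)} = \left(3 + B\right)^{2}$
$401802 + g{\left(U,-279 \right)} = 401802 + \left(3 + 200\right)^{2} = 401802 + 203^{2} = 401802 + 41209 = 443011$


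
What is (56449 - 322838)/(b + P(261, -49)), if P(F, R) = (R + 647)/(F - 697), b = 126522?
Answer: -58072802/27581497 ≈ -2.1055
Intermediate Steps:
P(F, R) = (647 + R)/(-697 + F)
(56449 - 322838)/(b + P(261, -49)) = (56449 - 322838)/(126522 + (647 - 49)/(-697 + 261)) = -266389/(126522 + 598/(-436)) = -266389/(126522 - 1/436*598) = -266389/(126522 - 299/218) = -266389/27581497/218 = -266389*218/27581497 = -58072802/27581497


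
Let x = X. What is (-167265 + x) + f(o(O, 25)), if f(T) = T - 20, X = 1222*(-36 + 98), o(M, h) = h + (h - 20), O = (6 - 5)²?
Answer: -91491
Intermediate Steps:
O = 1 (O = 1² = 1)
o(M, h) = -20 + 2*h (o(M, h) = h + (-20 + h) = -20 + 2*h)
X = 75764 (X = 1222*62 = 75764)
x = 75764
f(T) = -20 + T
(-167265 + x) + f(o(O, 25)) = (-167265 + 75764) + (-20 + (-20 + 2*25)) = -91501 + (-20 + (-20 + 50)) = -91501 + (-20 + 30) = -91501 + 10 = -91491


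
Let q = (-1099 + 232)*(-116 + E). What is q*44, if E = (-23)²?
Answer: -15755124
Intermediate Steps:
E = 529
q = -358071 (q = (-1099 + 232)*(-116 + 529) = -867*413 = -358071)
q*44 = -358071*44 = -15755124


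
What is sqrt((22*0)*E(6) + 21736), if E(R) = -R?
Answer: 2*sqrt(5434) ≈ 147.43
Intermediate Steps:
sqrt((22*0)*E(6) + 21736) = sqrt((22*0)*(-1*6) + 21736) = sqrt(0*(-6) + 21736) = sqrt(0 + 21736) = sqrt(21736) = 2*sqrt(5434)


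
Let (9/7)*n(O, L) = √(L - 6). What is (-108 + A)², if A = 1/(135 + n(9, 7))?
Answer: 17415289089/1493284 ≈ 11662.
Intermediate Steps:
n(O, L) = 7*√(-6 + L)/9 (n(O, L) = 7*√(L - 6)/9 = 7*√(-6 + L)/9)
A = 9/1222 (A = 1/(135 + 7*√(-6 + 7)/9) = 1/(135 + 7*√1/9) = 1/(135 + (7/9)*1) = 1/(135 + 7/9) = 1/(1222/9) = 9/1222 ≈ 0.0073650)
(-108 + A)² = (-108 + 9/1222)² = (-131967/1222)² = 17415289089/1493284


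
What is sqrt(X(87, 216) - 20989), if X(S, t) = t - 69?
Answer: I*sqrt(20842) ≈ 144.37*I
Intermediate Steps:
X(S, t) = -69 + t
sqrt(X(87, 216) - 20989) = sqrt((-69 + 216) - 20989) = sqrt(147 - 20989) = sqrt(-20842) = I*sqrt(20842)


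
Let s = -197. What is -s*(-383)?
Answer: -75451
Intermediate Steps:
-s*(-383) = -(-197)*(-383) = -1*75451 = -75451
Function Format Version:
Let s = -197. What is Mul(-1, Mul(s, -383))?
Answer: -75451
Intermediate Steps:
Mul(-1, Mul(s, -383)) = Mul(-1, Mul(-197, -383)) = Mul(-1, 75451) = -75451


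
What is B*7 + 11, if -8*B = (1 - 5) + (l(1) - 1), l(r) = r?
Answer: 29/2 ≈ 14.500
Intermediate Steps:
B = ½ (B = -((1 - 5) + (1 - 1))/8 = -(-4 + 0)/8 = -⅛*(-4) = ½ ≈ 0.50000)
B*7 + 11 = (½)*7 + 11 = 7/2 + 11 = 29/2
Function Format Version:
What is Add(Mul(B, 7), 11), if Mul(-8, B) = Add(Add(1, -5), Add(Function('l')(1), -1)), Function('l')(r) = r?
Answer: Rational(29, 2) ≈ 14.500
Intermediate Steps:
B = Rational(1, 2) (B = Mul(Rational(-1, 8), Add(Add(1, -5), Add(1, -1))) = Mul(Rational(-1, 8), Add(-4, 0)) = Mul(Rational(-1, 8), -4) = Rational(1, 2) ≈ 0.50000)
Add(Mul(B, 7), 11) = Add(Mul(Rational(1, 2), 7), 11) = Add(Rational(7, 2), 11) = Rational(29, 2)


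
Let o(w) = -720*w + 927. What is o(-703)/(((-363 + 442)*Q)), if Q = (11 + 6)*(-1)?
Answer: -507087/1343 ≈ -377.58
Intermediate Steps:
o(w) = 927 - 720*w
Q = -17 (Q = 17*(-1) = -17)
o(-703)/(((-363 + 442)*Q)) = (927 - 720*(-703))/(((-363 + 442)*(-17))) = (927 + 506160)/((79*(-17))) = 507087/(-1343) = 507087*(-1/1343) = -507087/1343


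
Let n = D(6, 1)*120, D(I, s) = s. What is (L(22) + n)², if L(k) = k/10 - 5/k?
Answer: 180015889/12100 ≈ 14877.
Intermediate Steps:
L(k) = -5/k + k/10 (L(k) = k*(⅒) - 5/k = k/10 - 5/k = -5/k + k/10)
n = 120 (n = 1*120 = 120)
(L(22) + n)² = ((-5/22 + (⅒)*22) + 120)² = ((-5*1/22 + 11/5) + 120)² = ((-5/22 + 11/5) + 120)² = (217/110 + 120)² = (13417/110)² = 180015889/12100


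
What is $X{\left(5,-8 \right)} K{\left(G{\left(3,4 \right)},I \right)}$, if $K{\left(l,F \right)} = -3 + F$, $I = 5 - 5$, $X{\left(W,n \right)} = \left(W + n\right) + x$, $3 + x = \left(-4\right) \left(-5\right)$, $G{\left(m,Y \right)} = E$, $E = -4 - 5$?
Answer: $-42$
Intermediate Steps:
$E = -9$ ($E = -4 - 5 = -9$)
$G{\left(m,Y \right)} = -9$
$x = 17$ ($x = -3 - -20 = -3 + 20 = 17$)
$X{\left(W,n \right)} = 17 + W + n$ ($X{\left(W,n \right)} = \left(W + n\right) + 17 = 17 + W + n$)
$I = 0$ ($I = 5 - 5 = 0$)
$X{\left(5,-8 \right)} K{\left(G{\left(3,4 \right)},I \right)} = \left(17 + 5 - 8\right) \left(-3 + 0\right) = 14 \left(-3\right) = -42$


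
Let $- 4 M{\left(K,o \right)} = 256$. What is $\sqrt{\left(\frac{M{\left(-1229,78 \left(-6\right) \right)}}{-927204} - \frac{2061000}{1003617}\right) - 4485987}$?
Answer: $\frac{i \sqrt{333040699300152562902765411}}{8616274971} \approx 2118.0 i$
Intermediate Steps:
$M{\left(K,o \right)} = -64$ ($M{\left(K,o \right)} = \left(- \frac{1}{4}\right) 256 = -64$)
$\sqrt{\left(\frac{M{\left(-1229,78 \left(-6\right) \right)}}{-927204} - \frac{2061000}{1003617}\right) - 4485987} = \sqrt{\left(- \frac{64}{-927204} - \frac{2061000}{1003617}\right) - 4485987} = \sqrt{\left(\left(-64\right) \left(- \frac{1}{927204}\right) - \frac{229000}{111513}\right) - 4485987} = \sqrt{\left(\frac{16}{231801} - \frac{229000}{111513}\right) - 4485987} = \sqrt{- \frac{17693548264}{8616274971} - 4485987} = \sqrt{- \frac{38652515201879641}{8616274971}} = \frac{i \sqrt{333040699300152562902765411}}{8616274971}$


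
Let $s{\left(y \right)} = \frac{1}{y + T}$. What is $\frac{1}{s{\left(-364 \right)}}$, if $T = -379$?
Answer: $-743$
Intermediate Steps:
$s{\left(y \right)} = \frac{1}{-379 + y}$ ($s{\left(y \right)} = \frac{1}{y - 379} = \frac{1}{-379 + y}$)
$\frac{1}{s{\left(-364 \right)}} = \frac{1}{\frac{1}{-379 - 364}} = \frac{1}{\frac{1}{-743}} = \frac{1}{- \frac{1}{743}} = -743$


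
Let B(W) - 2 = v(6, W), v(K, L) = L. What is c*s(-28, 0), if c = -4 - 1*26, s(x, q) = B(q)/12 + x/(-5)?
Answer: -173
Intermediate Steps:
B(W) = 2 + W
s(x, q) = ⅙ - x/5 + q/12 (s(x, q) = (2 + q)/12 + x/(-5) = (2 + q)*(1/12) + x*(-⅕) = (⅙ + q/12) - x/5 = ⅙ - x/5 + q/12)
c = -30 (c = -4 - 26 = -30)
c*s(-28, 0) = -30*(⅙ - ⅕*(-28) + (1/12)*0) = -30*(⅙ + 28/5 + 0) = -30*173/30 = -173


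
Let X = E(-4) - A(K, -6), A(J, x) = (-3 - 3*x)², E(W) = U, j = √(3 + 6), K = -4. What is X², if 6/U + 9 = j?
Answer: 51076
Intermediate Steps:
j = 3 (j = √9 = 3)
U = -1 (U = 6/(-9 + 3) = 6/(-6) = 6*(-⅙) = -1)
E(W) = -1
X = -226 (X = -1 - 9*(1 - 6)² = -1 - 9*(-5)² = -1 - 9*25 = -1 - 1*225 = -1 - 225 = -226)
X² = (-226)² = 51076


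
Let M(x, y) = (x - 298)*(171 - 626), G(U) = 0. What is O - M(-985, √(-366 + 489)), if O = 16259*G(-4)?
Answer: -583765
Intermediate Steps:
M(x, y) = 135590 - 455*x (M(x, y) = (-298 + x)*(-455) = 135590 - 455*x)
O = 0 (O = 16259*0 = 0)
O - M(-985, √(-366 + 489)) = 0 - (135590 - 455*(-985)) = 0 - (135590 + 448175) = 0 - 1*583765 = 0 - 583765 = -583765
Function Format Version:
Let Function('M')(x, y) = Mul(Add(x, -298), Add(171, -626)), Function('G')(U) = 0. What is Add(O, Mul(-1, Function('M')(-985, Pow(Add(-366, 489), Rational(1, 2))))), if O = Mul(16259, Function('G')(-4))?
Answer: -583765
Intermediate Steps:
Function('M')(x, y) = Add(135590, Mul(-455, x)) (Function('M')(x, y) = Mul(Add(-298, x), -455) = Add(135590, Mul(-455, x)))
O = 0 (O = Mul(16259, 0) = 0)
Add(O, Mul(-1, Function('M')(-985, Pow(Add(-366, 489), Rational(1, 2))))) = Add(0, Mul(-1, Add(135590, Mul(-455, -985)))) = Add(0, Mul(-1, Add(135590, 448175))) = Add(0, Mul(-1, 583765)) = Add(0, -583765) = -583765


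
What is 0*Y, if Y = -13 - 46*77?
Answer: 0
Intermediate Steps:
Y = -3555 (Y = -13 - 3542 = -3555)
0*Y = 0*(-3555) = 0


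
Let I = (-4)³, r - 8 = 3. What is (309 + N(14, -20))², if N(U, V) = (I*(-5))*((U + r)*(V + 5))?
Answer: 14325935481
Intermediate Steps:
r = 11 (r = 8 + 3 = 11)
I = -64
N(U, V) = 320*(5 + V)*(11 + U) (N(U, V) = (-64*(-5))*((U + 11)*(V + 5)) = 320*((11 + U)*(5 + V)) = 320*((5 + V)*(11 + U)) = 320*(5 + V)*(11 + U))
(309 + N(14, -20))² = (309 + (17600 + 1600*14 + 3520*(-20) + 320*14*(-20)))² = (309 + (17600 + 22400 - 70400 - 89600))² = (309 - 120000)² = (-119691)² = 14325935481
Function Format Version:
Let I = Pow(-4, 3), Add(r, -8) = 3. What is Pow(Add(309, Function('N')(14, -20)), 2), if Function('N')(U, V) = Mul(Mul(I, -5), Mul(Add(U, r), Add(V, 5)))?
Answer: 14325935481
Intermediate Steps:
r = 11 (r = Add(8, 3) = 11)
I = -64
Function('N')(U, V) = Mul(320, Add(5, V), Add(11, U)) (Function('N')(U, V) = Mul(Mul(-64, -5), Mul(Add(U, 11), Add(V, 5))) = Mul(320, Mul(Add(11, U), Add(5, V))) = Mul(320, Mul(Add(5, V), Add(11, U))) = Mul(320, Add(5, V), Add(11, U)))
Pow(Add(309, Function('N')(14, -20)), 2) = Pow(Add(309, Add(17600, Mul(1600, 14), Mul(3520, -20), Mul(320, 14, -20))), 2) = Pow(Add(309, Add(17600, 22400, -70400, -89600)), 2) = Pow(Add(309, -120000), 2) = Pow(-119691, 2) = 14325935481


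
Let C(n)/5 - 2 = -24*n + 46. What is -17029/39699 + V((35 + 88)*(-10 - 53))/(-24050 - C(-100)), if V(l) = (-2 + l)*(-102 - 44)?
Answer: -22771598482/720338355 ≈ -31.612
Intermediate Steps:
V(l) = 292 - 146*l (V(l) = (-2 + l)*(-146) = 292 - 146*l)
C(n) = 240 - 120*n (C(n) = 10 + 5*(-24*n + 46) = 10 + 5*(46 - 24*n) = 10 + (230 - 120*n) = 240 - 120*n)
-17029/39699 + V((35 + 88)*(-10 - 53))/(-24050 - C(-100)) = -17029/39699 + (292 - 146*(35 + 88)*(-10 - 53))/(-24050 - (240 - 120*(-100))) = -17029*1/39699 + (292 - 17958*(-63))/(-24050 - (240 + 12000)) = -17029/39699 + (292 - 146*(-7749))/(-24050 - 1*12240) = -17029/39699 + (292 + 1131354)/(-24050 - 12240) = -17029/39699 + 1131646/(-36290) = -17029/39699 + 1131646*(-1/36290) = -17029/39699 - 565823/18145 = -22771598482/720338355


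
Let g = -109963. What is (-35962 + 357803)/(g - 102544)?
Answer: -321841/212507 ≈ -1.5145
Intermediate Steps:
(-35962 + 357803)/(g - 102544) = (-35962 + 357803)/(-109963 - 102544) = 321841/(-212507) = 321841*(-1/212507) = -321841/212507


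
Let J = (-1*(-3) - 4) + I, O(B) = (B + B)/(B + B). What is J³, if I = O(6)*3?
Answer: 8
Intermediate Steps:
O(B) = 1 (O(B) = (2*B)/((2*B)) = (2*B)*(1/(2*B)) = 1)
I = 3 (I = 1*3 = 3)
J = 2 (J = (-1*(-3) - 4) + 3 = (3 - 4) + 3 = -1 + 3 = 2)
J³ = 2³ = 8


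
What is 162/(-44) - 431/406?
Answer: -10592/2233 ≈ -4.7434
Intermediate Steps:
162/(-44) - 431/406 = 162*(-1/44) - 431*1/406 = -81/22 - 431/406 = -10592/2233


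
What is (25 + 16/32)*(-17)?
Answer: -867/2 ≈ -433.50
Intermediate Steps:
(25 + 16/32)*(-17) = (25 + 16*(1/32))*(-17) = (25 + ½)*(-17) = (51/2)*(-17) = -867/2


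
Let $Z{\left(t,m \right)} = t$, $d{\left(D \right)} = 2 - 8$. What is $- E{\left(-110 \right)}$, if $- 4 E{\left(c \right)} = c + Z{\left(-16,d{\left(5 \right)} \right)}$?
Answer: $- \frac{63}{2} \approx -31.5$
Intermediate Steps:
$d{\left(D \right)} = -6$ ($d{\left(D \right)} = 2 - 8 = -6$)
$E{\left(c \right)} = 4 - \frac{c}{4}$ ($E{\left(c \right)} = - \frac{c - 16}{4} = - \frac{-16 + c}{4} = 4 - \frac{c}{4}$)
$- E{\left(-110 \right)} = - (4 - - \frac{55}{2}) = - (4 + \frac{55}{2}) = \left(-1\right) \frac{63}{2} = - \frac{63}{2}$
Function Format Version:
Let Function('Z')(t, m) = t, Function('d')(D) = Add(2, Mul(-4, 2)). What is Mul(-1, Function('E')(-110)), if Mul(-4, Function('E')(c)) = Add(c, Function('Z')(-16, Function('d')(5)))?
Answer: Rational(-63, 2) ≈ -31.500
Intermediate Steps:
Function('d')(D) = -6 (Function('d')(D) = Add(2, -8) = -6)
Function('E')(c) = Add(4, Mul(Rational(-1, 4), c)) (Function('E')(c) = Mul(Rational(-1, 4), Add(c, -16)) = Mul(Rational(-1, 4), Add(-16, c)) = Add(4, Mul(Rational(-1, 4), c)))
Mul(-1, Function('E')(-110)) = Mul(-1, Add(4, Mul(Rational(-1, 4), -110))) = Mul(-1, Add(4, Rational(55, 2))) = Mul(-1, Rational(63, 2)) = Rational(-63, 2)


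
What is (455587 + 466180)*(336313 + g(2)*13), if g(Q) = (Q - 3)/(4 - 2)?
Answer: 619992467171/2 ≈ 3.1000e+11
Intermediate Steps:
g(Q) = -3/2 + Q/2 (g(Q) = (-3 + Q)/2 = (-3 + Q)*(½) = -3/2 + Q/2)
(455587 + 466180)*(336313 + g(2)*13) = (455587 + 466180)*(336313 + (-3/2 + (½)*2)*13) = 921767*(336313 + (-3/2 + 1)*13) = 921767*(336313 - ½*13) = 921767*(336313 - 13/2) = 921767*(672613/2) = 619992467171/2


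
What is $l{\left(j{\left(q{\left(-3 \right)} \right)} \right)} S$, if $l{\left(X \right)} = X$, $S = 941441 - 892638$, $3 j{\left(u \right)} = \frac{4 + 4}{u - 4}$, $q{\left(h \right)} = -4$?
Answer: $- \frac{48803}{3} \approx -16268.0$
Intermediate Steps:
$j{\left(u \right)} = \frac{8}{3 \left(-4 + u\right)}$ ($j{\left(u \right)} = \frac{\left(4 + 4\right) \frac{1}{u - 4}}{3} = \frac{8 \frac{1}{-4 + u}}{3} = \frac{8}{3 \left(-4 + u\right)}$)
$S = 48803$
$l{\left(j{\left(q{\left(-3 \right)} \right)} \right)} S = \frac{8}{3 \left(-4 - 4\right)} 48803 = \frac{8}{3 \left(-8\right)} 48803 = \frac{8}{3} \left(- \frac{1}{8}\right) 48803 = \left(- \frac{1}{3}\right) 48803 = - \frac{48803}{3}$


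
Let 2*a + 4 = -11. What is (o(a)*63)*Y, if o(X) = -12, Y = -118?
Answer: 89208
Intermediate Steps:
a = -15/2 (a = -2 + (1/2)*(-11) = -2 - 11/2 = -15/2 ≈ -7.5000)
(o(a)*63)*Y = -12*63*(-118) = -756*(-118) = 89208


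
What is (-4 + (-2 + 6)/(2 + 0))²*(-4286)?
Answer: -17144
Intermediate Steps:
(-4 + (-2 + 6)/(2 + 0))²*(-4286) = (-4 + 4/2)²*(-4286) = (-4 + 4*(½))²*(-4286) = (-4 + 2)²*(-4286) = (-2)²*(-4286) = 4*(-4286) = -17144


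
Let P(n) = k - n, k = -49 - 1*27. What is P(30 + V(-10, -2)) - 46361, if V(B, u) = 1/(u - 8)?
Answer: -464669/10 ≈ -46467.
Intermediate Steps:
V(B, u) = 1/(-8 + u)
k = -76 (k = -49 - 27 = -76)
P(n) = -76 - n
P(30 + V(-10, -2)) - 46361 = (-76 - (30 + 1/(-8 - 2))) - 46361 = (-76 - (30 + 1/(-10))) - 46361 = (-76 - (30 - ⅒)) - 46361 = (-76 - 1*299/10) - 46361 = (-76 - 299/10) - 46361 = -1059/10 - 46361 = -464669/10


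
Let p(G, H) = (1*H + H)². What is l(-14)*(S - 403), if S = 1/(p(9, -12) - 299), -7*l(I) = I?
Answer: -223260/277 ≈ -805.99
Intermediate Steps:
p(G, H) = 4*H² (p(G, H) = (H + H)² = (2*H)² = 4*H²)
l(I) = -I/7
S = 1/277 (S = 1/(4*(-12)² - 299) = 1/(4*144 - 299) = 1/(576 - 299) = 1/277 ≈ 0.0036101)
l(-14)*(S - 403) = (-⅐*(-14))*(1/277 - 403) = 2*(-111630/277) = -223260/277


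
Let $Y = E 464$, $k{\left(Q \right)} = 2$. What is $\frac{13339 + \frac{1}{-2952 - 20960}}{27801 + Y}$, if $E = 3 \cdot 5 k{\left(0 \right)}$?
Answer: $\frac{318962167}{997632552} \approx 0.31972$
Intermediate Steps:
$E = 30$ ($E = 3 \cdot 5 \cdot 2 = 15 \cdot 2 = 30$)
$Y = 13920$ ($Y = 30 \cdot 464 = 13920$)
$\frac{13339 + \frac{1}{-2952 - 20960}}{27801 + Y} = \frac{13339 + \frac{1}{-2952 - 20960}}{27801 + 13920} = \frac{13339 + \frac{1}{-23912}}{41721} = \left(13339 - \frac{1}{23912}\right) \frac{1}{41721} = \frac{318962167}{23912} \cdot \frac{1}{41721} = \frac{318962167}{997632552}$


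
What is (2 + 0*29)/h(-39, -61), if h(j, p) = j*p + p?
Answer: 1/1159 ≈ 0.00086281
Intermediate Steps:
h(j, p) = p + j*p
(2 + 0*29)/h(-39, -61) = (2 + 0*29)/((-61*(1 - 39))) = (2 + 0)/((-61*(-38))) = 2/2318 = 2*(1/2318) = 1/1159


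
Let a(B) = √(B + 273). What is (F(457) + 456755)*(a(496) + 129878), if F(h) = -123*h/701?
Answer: 41577719976632/701 + 320129044*√769/701 ≈ 5.9325e+10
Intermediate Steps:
F(h) = -123*h/701
a(B) = √(273 + B)
(F(457) + 456755)*(a(496) + 129878) = (-123/701*457 + 456755)*(√(273 + 496) + 129878) = (-56211/701 + 456755)*(√769 + 129878) = 320129044*(129878 + √769)/701 = 41577719976632/701 + 320129044*√769/701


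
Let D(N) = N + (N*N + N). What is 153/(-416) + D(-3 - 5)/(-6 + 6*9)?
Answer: 263/416 ≈ 0.63221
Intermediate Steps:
D(N) = N² + 2*N (D(N) = N + (N² + N) = N + (N + N²) = N² + 2*N)
153/(-416) + D(-3 - 5)/(-6 + 6*9) = 153/(-416) + ((-3 - 5)*(2 + (-3 - 5)))/(-6 + 6*9) = 153*(-1/416) + (-8*(2 - 8))/(-6 + 54) = -153/416 - 8*(-6)/48 = -153/416 + 48*(1/48) = -153/416 + 1 = 263/416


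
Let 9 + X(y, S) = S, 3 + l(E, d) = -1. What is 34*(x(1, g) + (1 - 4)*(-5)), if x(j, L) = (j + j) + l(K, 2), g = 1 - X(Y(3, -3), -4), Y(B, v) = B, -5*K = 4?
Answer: 442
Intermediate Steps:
K = -⅘ (K = -⅕*4 = -⅘ ≈ -0.80000)
l(E, d) = -4 (l(E, d) = -3 - 1 = -4)
X(y, S) = -9 + S
g = 14 (g = 1 - (-9 - 4) = 1 - 1*(-13) = 1 + 13 = 14)
x(j, L) = -4 + 2*j (x(j, L) = (j + j) - 4 = 2*j - 4 = -4 + 2*j)
34*(x(1, g) + (1 - 4)*(-5)) = 34*((-4 + 2*1) + (1 - 4)*(-5)) = 34*((-4 + 2) - 3*(-5)) = 34*(-2 + 15) = 34*13 = 442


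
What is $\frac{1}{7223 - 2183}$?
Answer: $\frac{1}{5040} \approx 0.00019841$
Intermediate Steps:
$\frac{1}{7223 - 2183} = \frac{1}{5040}$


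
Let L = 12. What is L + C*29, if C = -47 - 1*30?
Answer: -2221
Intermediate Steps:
C = -77 (C = -47 - 30 = -77)
L + C*29 = 12 - 77*29 = 12 - 2233 = -2221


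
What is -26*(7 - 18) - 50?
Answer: 236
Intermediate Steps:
-26*(7 - 18) - 50 = -26*(-11) - 50 = 286 - 50 = 236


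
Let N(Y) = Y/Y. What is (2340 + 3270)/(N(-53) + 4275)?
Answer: 2805/2138 ≈ 1.3120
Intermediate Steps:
N(Y) = 1
(2340 + 3270)/(N(-53) + 4275) = (2340 + 3270)/(1 + 4275) = 5610/4276 = 5610*(1/4276) = 2805/2138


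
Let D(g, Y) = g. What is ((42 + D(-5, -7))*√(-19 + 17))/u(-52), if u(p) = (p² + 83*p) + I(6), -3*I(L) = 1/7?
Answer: -777*I*√2/33853 ≈ -0.032459*I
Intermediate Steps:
I(L) = -1/21 (I(L) = -⅓/7 = -⅓*⅐ = -1/21)
u(p) = -1/21 + p² + 83*p (u(p) = (p² + 83*p) - 1/21 = -1/21 + p² + 83*p)
((42 + D(-5, -7))*√(-19 + 17))/u(-52) = ((42 - 5)*√(-19 + 17))/(-1/21 + (-52)² + 83*(-52)) = (37*√(-2))/(-1/21 + 2704 - 4316) = (37*(I*√2))/(-33853/21) = (37*I*√2)*(-21/33853) = -777*I*√2/33853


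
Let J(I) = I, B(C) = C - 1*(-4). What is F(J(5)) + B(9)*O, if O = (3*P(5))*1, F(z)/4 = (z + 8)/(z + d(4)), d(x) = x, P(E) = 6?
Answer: 2158/9 ≈ 239.78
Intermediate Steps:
B(C) = 4 + C (B(C) = C + 4 = 4 + C)
F(z) = 4*(8 + z)/(4 + z) (F(z) = 4*((z + 8)/(z + 4)) = 4*((8 + z)/(4 + z)) = 4*(8 + z)/(4 + z))
O = 18 (O = (3*6)*1 = 18*1 = 18)
F(J(5)) + B(9)*O = 4*(8 + 5)/(4 + 5) + (4 + 9)*18 = 4*13/9 + 13*18 = 4*(⅑)*13 + 234 = 52/9 + 234 = 2158/9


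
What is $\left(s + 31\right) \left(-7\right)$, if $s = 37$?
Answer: $-476$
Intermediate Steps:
$\left(s + 31\right) \left(-7\right) = \left(37 + 31\right) \left(-7\right) = 68 \left(-7\right) = -476$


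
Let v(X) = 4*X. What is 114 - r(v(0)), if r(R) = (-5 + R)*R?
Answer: 114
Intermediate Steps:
r(R) = R*(-5 + R)
114 - r(v(0)) = 114 - 4*0*(-5 + 4*0) = 114 - 0*(-5 + 0) = 114 - 0*(-5) = 114 - 1*0 = 114 + 0 = 114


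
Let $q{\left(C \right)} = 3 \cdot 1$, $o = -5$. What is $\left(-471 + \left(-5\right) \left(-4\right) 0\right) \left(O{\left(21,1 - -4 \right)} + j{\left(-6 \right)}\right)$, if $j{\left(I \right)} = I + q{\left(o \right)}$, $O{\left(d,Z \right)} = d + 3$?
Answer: $-9891$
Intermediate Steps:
$q{\left(C \right)} = 3$
$O{\left(d,Z \right)} = 3 + d$
$j{\left(I \right)} = 3 + I$ ($j{\left(I \right)} = I + 3 = 3 + I$)
$\left(-471 + \left(-5\right) \left(-4\right) 0\right) \left(O{\left(21,1 - -4 \right)} + j{\left(-6 \right)}\right) = \left(-471 + \left(-5\right) \left(-4\right) 0\right) \left(\left(3 + 21\right) + \left(3 - 6\right)\right) = \left(-471 + 20 \cdot 0\right) \left(24 - 3\right) = \left(-471 + 0\right) 21 = \left(-471\right) 21 = -9891$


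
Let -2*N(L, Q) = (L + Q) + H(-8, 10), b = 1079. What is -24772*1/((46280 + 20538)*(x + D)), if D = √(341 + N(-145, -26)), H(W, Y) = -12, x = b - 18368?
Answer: 38934828/1815682497763 + 1126*√1730/1815682497763 ≈ 2.1469e-5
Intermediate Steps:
x = -17289 (x = 1079 - 18368 = -17289)
N(L, Q) = 6 - L/2 - Q/2 (N(L, Q) = -((L + Q) - 12)/2 = -(-12 + L + Q)/2 = 6 - L/2 - Q/2)
D = √1730/2 (D = √(341 + (6 - ½*(-145) - ½*(-26))) = √(341 + (6 + 145/2 + 13)) = √(341 + 183/2) = √(865/2) = √1730/2 ≈ 20.797)
-24772*1/((46280 + 20538)*(x + D)) = -24772*1/((-17289 + √1730/2)*(46280 + 20538)) = -24772*1/(66818*(-17289 + √1730/2)) = -24772/(-1155216402 + 33409*√1730)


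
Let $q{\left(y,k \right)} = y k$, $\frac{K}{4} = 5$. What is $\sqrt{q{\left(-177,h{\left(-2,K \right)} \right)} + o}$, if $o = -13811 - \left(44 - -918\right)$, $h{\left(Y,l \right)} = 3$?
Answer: $2 i \sqrt{3826} \approx 123.71 i$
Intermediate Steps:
$K = 20$ ($K = 4 \cdot 5 = 20$)
$q{\left(y,k \right)} = k y$
$o = -14773$ ($o = -13811 - \left(44 + 918\right) = -13811 - 962 = -14773$)
$\sqrt{q{\left(-177,h{\left(-2,K \right)} \right)} + o} = \sqrt{3 \left(-177\right) - 14773} = \sqrt{-531 - 14773} = \sqrt{-15304} = 2 i \sqrt{3826}$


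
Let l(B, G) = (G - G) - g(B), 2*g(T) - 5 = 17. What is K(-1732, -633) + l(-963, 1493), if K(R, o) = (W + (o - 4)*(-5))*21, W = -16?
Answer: 66538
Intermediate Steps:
g(T) = 11 (g(T) = 5/2 + (1/2)*17 = 5/2 + 17/2 = 11)
K(R, o) = 84 - 105*o (K(R, o) = (-16 + (o - 4)*(-5))*21 = (-16 + (-4 + o)*(-5))*21 = (-16 + (20 - 5*o))*21 = (4 - 5*o)*21 = 84 - 105*o)
l(B, G) = -11 (l(B, G) = (G - G) - 1*11 = 0 - 11 = -11)
K(-1732, -633) + l(-963, 1493) = (84 - 105*(-633)) - 11 = (84 + 66465) - 11 = 66549 - 11 = 66538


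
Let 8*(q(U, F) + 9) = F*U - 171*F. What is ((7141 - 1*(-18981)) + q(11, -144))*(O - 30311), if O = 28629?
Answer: -48766226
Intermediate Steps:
q(U, F) = -9 - 171*F/8 + F*U/8 (q(U, F) = -9 + (F*U - 171*F)/8 = -9 + (-171*F + F*U)/8 = -9 + (-171*F/8 + F*U/8) = -9 - 171*F/8 + F*U/8)
((7141 - 1*(-18981)) + q(11, -144))*(O - 30311) = ((7141 - 1*(-18981)) + (-9 - 171/8*(-144) + (⅛)*(-144)*11))*(28629 - 30311) = ((7141 + 18981) + (-9 + 3078 - 198))*(-1682) = (26122 + 2871)*(-1682) = 28993*(-1682) = -48766226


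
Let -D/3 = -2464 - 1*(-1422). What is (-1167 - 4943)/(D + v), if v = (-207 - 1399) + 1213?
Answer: -6110/2733 ≈ -2.2356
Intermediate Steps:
D = 3126 (D = -3*(-2464 - 1*(-1422)) = -3*(-2464 + 1422) = -3*(-1042) = 3126)
v = -393 (v = -1606 + 1213 = -393)
(-1167 - 4943)/(D + v) = (-1167 - 4943)/(3126 - 393) = -6110/2733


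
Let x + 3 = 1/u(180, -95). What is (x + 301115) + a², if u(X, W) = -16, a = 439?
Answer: 7901327/16 ≈ 4.9383e+5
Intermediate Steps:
x = -49/16 (x = -3 + 1/(-16) = -3 - 1/16 = -49/16 ≈ -3.0625)
(x + 301115) + a² = (-49/16 + 301115) + 439² = 4817791/16 + 192721 = 7901327/16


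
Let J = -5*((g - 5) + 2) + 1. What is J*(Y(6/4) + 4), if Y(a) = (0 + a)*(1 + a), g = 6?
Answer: -217/2 ≈ -108.50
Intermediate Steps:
Y(a) = a*(1 + a)
J = -14 (J = -5*((6 - 5) + 2) + 1 = -5*(1 + 2) + 1 = -5*3 + 1 = -15 + 1 = -14)
J*(Y(6/4) + 4) = -14*((6/4)*(1 + 6/4) + 4) = -14*((6*(1/4))*(1 + 6*(1/4)) + 4) = -14*(3*(1 + 3/2)/2 + 4) = -14*((3/2)*(5/2) + 4) = -14*(15/4 + 4) = -14*31/4 = -217/2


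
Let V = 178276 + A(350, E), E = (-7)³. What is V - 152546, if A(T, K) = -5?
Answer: 25725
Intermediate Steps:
E = -343
V = 178271 (V = 178276 - 5 = 178271)
V - 152546 = 178271 - 152546 = 25725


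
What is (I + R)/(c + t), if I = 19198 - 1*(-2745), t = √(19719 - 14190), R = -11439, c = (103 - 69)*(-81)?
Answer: -741744/194333 - 808*√5529/582999 ≈ -3.9199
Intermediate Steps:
c = -2754 (c = 34*(-81) = -2754)
t = √5529 ≈ 74.357
I = 21943 (I = 19198 + 2745 = 21943)
(I + R)/(c + t) = (21943 - 11439)/(-2754 + √5529) = 10504/(-2754 + √5529)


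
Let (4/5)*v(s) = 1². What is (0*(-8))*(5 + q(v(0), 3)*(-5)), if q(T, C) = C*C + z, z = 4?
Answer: 0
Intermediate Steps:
v(s) = 5/4 (v(s) = (5/4)*1² = (5/4)*1 = 5/4)
q(T, C) = 4 + C² (q(T, C) = C*C + 4 = C² + 4 = 4 + C²)
(0*(-8))*(5 + q(v(0), 3)*(-5)) = (0*(-8))*(5 + (4 + 3²)*(-5)) = 0*(5 + (4 + 9)*(-5)) = 0*(5 + 13*(-5)) = 0*(5 - 65) = 0*(-60) = 0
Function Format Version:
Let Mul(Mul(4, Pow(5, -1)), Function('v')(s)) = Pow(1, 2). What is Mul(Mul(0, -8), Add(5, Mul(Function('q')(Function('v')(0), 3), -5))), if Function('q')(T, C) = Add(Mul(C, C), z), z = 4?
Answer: 0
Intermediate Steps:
Function('v')(s) = Rational(5, 4) (Function('v')(s) = Mul(Rational(5, 4), Pow(1, 2)) = Mul(Rational(5, 4), 1) = Rational(5, 4))
Function('q')(T, C) = Add(4, Pow(C, 2)) (Function('q')(T, C) = Add(Mul(C, C), 4) = Add(Pow(C, 2), 4) = Add(4, Pow(C, 2)))
Mul(Mul(0, -8), Add(5, Mul(Function('q')(Function('v')(0), 3), -5))) = Mul(Mul(0, -8), Add(5, Mul(Add(4, Pow(3, 2)), -5))) = Mul(0, Add(5, Mul(Add(4, 9), -5))) = Mul(0, Add(5, Mul(13, -5))) = Mul(0, Add(5, -65)) = Mul(0, -60) = 0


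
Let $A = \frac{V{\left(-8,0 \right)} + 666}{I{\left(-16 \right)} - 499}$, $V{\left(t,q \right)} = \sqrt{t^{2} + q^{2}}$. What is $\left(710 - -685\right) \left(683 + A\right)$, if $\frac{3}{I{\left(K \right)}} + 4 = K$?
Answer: $\frac{9492848055}{9983} \approx 9.509 \cdot 10^{5}$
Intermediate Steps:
$V{\left(t,q \right)} = \sqrt{q^{2} + t^{2}}$
$I{\left(K \right)} = \frac{3}{-4 + K}$
$A = - \frac{13480}{9983}$ ($A = \frac{\sqrt{0^{2} + \left(-8\right)^{2}} + 666}{\frac{3}{-4 - 16} - 499} = \frac{\sqrt{0 + 64} + 666}{\frac{3}{-20} - 499} = \frac{\sqrt{64} + 666}{3 \left(- \frac{1}{20}\right) - 499} = \frac{8 + 666}{- \frac{3}{20} - 499} = \frac{674}{- \frac{9983}{20}} = 674 \left(- \frac{20}{9983}\right) = - \frac{13480}{9983} \approx -1.3503$)
$\left(710 - -685\right) \left(683 + A\right) = \left(710 - -685\right) \left(683 - \frac{13480}{9983}\right) = \left(710 + 685\right) \frac{6804909}{9983} = 1395 \cdot \frac{6804909}{9983} = \frac{9492848055}{9983}$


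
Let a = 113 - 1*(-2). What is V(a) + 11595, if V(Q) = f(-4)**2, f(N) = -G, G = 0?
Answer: 11595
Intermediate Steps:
f(N) = 0 (f(N) = -1*0 = 0)
a = 115 (a = 113 + 2 = 115)
V(Q) = 0 (V(Q) = 0**2 = 0)
V(a) + 11595 = 0 + 11595 = 11595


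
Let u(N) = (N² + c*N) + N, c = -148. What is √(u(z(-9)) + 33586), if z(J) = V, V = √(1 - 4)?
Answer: √(33583 - 147*I*√3) ≈ 183.26 - 0.6947*I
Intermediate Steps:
V = I*√3 (V = √(-3) = I*√3 ≈ 1.732*I)
z(J) = I*√3
u(N) = N² - 147*N (u(N) = (N² - 148*N) + N = N² - 147*N)
√(u(z(-9)) + 33586) = √((I*√3)*(-147 + I*√3) + 33586) = √(I*√3*(-147 + I*√3) + 33586) = √(33586 + I*√3*(-147 + I*√3))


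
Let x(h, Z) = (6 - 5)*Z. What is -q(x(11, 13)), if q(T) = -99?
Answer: 99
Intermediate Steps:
x(h, Z) = Z (x(h, Z) = 1*Z = Z)
-q(x(11, 13)) = -1*(-99) = 99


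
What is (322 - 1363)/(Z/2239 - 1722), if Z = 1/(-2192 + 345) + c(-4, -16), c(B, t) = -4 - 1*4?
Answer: 4304985753/7121230403 ≈ 0.60453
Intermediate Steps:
c(B, t) = -8 (c(B, t) = -4 - 4 = -8)
Z = -14777/1847 (Z = 1/(-2192 + 345) - 8 = 1/(-1847) - 8 = -1/1847 - 8 = -14777/1847 ≈ -8.0005)
(322 - 1363)/(Z/2239 - 1722) = (322 - 1363)/(-14777/1847/2239 - 1722) = -1041/(-14777/1847*1/2239 - 1722) = -1041/(-14777/4135433 - 1722) = -1041/(-7121230403/4135433) = -1041*(-4135433/7121230403) = 4304985753/7121230403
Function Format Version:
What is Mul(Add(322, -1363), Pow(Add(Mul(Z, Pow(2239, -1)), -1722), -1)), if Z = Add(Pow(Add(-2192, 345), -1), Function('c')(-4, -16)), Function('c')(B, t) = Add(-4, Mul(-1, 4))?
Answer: Rational(4304985753, 7121230403) ≈ 0.60453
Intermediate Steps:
Function('c')(B, t) = -8 (Function('c')(B, t) = Add(-4, -4) = -8)
Z = Rational(-14777, 1847) (Z = Add(Pow(Add(-2192, 345), -1), -8) = Add(Pow(-1847, -1), -8) = Add(Rational(-1, 1847), -8) = Rational(-14777, 1847) ≈ -8.0005)
Mul(Add(322, -1363), Pow(Add(Mul(Z, Pow(2239, -1)), -1722), -1)) = Mul(Add(322, -1363), Pow(Add(Mul(Rational(-14777, 1847), Pow(2239, -1)), -1722), -1)) = Mul(-1041, Pow(Add(Mul(Rational(-14777, 1847), Rational(1, 2239)), -1722), -1)) = Mul(-1041, Pow(Add(Rational(-14777, 4135433), -1722), -1)) = Mul(-1041, Pow(Rational(-7121230403, 4135433), -1)) = Mul(-1041, Rational(-4135433, 7121230403)) = Rational(4304985753, 7121230403)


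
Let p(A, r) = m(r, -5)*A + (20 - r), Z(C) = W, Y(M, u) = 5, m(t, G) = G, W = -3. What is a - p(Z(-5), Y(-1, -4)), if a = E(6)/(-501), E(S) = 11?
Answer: -15041/501 ≈ -30.022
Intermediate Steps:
Z(C) = -3
p(A, r) = 20 - r - 5*A (p(A, r) = -5*A + (20 - r) = 20 - r - 5*A)
a = -11/501 (a = 11/(-501) = 11*(-1/501) = -11/501 ≈ -0.021956)
a - p(Z(-5), Y(-1, -4)) = -11/501 - (20 - 1*5 - 5*(-3)) = -11/501 - (20 - 5 + 15) = -11/501 - 1*30 = -11/501 - 30 = -15041/501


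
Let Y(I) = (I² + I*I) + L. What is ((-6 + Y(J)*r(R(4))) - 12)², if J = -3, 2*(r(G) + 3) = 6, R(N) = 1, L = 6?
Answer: 324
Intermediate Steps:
r(G) = 0 (r(G) = -3 + (½)*6 = -3 + 3 = 0)
Y(I) = 6 + 2*I² (Y(I) = (I² + I*I) + 6 = (I² + I²) + 6 = 2*I² + 6 = 6 + 2*I²)
((-6 + Y(J)*r(R(4))) - 12)² = ((-6 + (6 + 2*(-3)²)*0) - 12)² = ((-6 + (6 + 2*9)*0) - 12)² = ((-6 + (6 + 18)*0) - 12)² = ((-6 + 24*0) - 12)² = ((-6 + 0) - 12)² = (-6 - 12)² = (-18)² = 324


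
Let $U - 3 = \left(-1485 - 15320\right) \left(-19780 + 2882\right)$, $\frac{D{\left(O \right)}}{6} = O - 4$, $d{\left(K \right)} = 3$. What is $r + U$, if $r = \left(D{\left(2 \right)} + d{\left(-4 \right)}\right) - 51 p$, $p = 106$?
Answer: $283965478$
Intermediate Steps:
$D{\left(O \right)} = -24 + 6 O$ ($D{\left(O \right)} = 6 \left(O - 4\right) = 6 \left(-4 + O\right) = -24 + 6 O$)
$U = 283970893$ ($U = 3 + \left(-1485 - 15320\right) \left(-19780 + 2882\right) = 3 - -283970890 = 3 + 283970890 = 283970893$)
$r = -5415$ ($r = \left(\left(-24 + 6 \cdot 2\right) + 3\right) - 5406 = \left(\left(-24 + 12\right) + 3\right) - 5406 = \left(-12 + 3\right) - 5406 = -9 - 5406 = -5415$)
$r + U = -5415 + 283970893 = 283965478$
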